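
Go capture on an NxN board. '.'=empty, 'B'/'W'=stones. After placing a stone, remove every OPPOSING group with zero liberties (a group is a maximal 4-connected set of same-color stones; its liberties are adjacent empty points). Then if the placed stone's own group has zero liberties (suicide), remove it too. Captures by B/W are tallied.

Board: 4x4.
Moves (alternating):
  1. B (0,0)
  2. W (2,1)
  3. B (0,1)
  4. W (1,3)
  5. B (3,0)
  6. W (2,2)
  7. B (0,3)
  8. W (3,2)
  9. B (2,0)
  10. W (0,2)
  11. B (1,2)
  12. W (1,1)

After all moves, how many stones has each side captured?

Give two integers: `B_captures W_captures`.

Answer: 0 2

Derivation:
Move 1: B@(0,0) -> caps B=0 W=0
Move 2: W@(2,1) -> caps B=0 W=0
Move 3: B@(0,1) -> caps B=0 W=0
Move 4: W@(1,3) -> caps B=0 W=0
Move 5: B@(3,0) -> caps B=0 W=0
Move 6: W@(2,2) -> caps B=0 W=0
Move 7: B@(0,3) -> caps B=0 W=0
Move 8: W@(3,2) -> caps B=0 W=0
Move 9: B@(2,0) -> caps B=0 W=0
Move 10: W@(0,2) -> caps B=0 W=1
Move 11: B@(1,2) -> caps B=0 W=1
Move 12: W@(1,1) -> caps B=0 W=2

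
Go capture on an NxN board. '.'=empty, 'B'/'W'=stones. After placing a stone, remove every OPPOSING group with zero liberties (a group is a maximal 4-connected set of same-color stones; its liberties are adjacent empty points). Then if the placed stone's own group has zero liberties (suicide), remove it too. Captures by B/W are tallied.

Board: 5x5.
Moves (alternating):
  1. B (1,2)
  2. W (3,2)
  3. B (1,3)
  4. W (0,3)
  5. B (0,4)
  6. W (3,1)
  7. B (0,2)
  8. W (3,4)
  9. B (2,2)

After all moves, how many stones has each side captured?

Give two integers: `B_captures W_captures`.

Answer: 1 0

Derivation:
Move 1: B@(1,2) -> caps B=0 W=0
Move 2: W@(3,2) -> caps B=0 W=0
Move 3: B@(1,3) -> caps B=0 W=0
Move 4: W@(0,3) -> caps B=0 W=0
Move 5: B@(0,4) -> caps B=0 W=0
Move 6: W@(3,1) -> caps B=0 W=0
Move 7: B@(0,2) -> caps B=1 W=0
Move 8: W@(3,4) -> caps B=1 W=0
Move 9: B@(2,2) -> caps B=1 W=0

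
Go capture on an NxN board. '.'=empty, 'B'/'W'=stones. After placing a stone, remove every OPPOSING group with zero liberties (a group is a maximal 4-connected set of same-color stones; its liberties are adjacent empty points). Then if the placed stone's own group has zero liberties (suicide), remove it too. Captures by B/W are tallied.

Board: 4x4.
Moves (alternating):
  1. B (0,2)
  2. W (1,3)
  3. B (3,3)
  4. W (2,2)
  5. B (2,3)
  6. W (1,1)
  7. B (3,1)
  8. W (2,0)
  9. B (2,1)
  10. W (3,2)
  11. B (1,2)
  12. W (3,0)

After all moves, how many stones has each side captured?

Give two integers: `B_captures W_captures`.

Answer: 0 4

Derivation:
Move 1: B@(0,2) -> caps B=0 W=0
Move 2: W@(1,3) -> caps B=0 W=0
Move 3: B@(3,3) -> caps B=0 W=0
Move 4: W@(2,2) -> caps B=0 W=0
Move 5: B@(2,3) -> caps B=0 W=0
Move 6: W@(1,1) -> caps B=0 W=0
Move 7: B@(3,1) -> caps B=0 W=0
Move 8: W@(2,0) -> caps B=0 W=0
Move 9: B@(2,1) -> caps B=0 W=0
Move 10: W@(3,2) -> caps B=0 W=2
Move 11: B@(1,2) -> caps B=0 W=2
Move 12: W@(3,0) -> caps B=0 W=4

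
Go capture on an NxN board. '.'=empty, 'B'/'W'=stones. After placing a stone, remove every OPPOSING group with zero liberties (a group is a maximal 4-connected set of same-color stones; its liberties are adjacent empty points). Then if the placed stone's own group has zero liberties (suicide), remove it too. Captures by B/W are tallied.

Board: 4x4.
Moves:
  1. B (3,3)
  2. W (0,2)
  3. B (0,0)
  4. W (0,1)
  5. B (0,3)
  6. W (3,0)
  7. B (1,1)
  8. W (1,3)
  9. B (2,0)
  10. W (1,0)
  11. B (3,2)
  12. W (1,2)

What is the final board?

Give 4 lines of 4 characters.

Move 1: B@(3,3) -> caps B=0 W=0
Move 2: W@(0,2) -> caps B=0 W=0
Move 3: B@(0,0) -> caps B=0 W=0
Move 4: W@(0,1) -> caps B=0 W=0
Move 5: B@(0,3) -> caps B=0 W=0
Move 6: W@(3,0) -> caps B=0 W=0
Move 7: B@(1,1) -> caps B=0 W=0
Move 8: W@(1,3) -> caps B=0 W=1
Move 9: B@(2,0) -> caps B=0 W=1
Move 10: W@(1,0) -> caps B=0 W=2
Move 11: B@(3,2) -> caps B=0 W=2
Move 12: W@(1,2) -> caps B=0 W=2

Answer: .WW.
WBWW
B...
W.BB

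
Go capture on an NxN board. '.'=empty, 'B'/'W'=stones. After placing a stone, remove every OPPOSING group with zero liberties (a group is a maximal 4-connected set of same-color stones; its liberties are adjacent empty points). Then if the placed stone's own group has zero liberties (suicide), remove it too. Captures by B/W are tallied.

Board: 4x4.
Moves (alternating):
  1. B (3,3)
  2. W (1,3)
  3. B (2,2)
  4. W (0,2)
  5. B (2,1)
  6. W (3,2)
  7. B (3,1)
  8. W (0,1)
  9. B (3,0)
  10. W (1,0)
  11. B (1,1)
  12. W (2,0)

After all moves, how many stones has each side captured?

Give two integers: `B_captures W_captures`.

Answer: 1 0

Derivation:
Move 1: B@(3,3) -> caps B=0 W=0
Move 2: W@(1,3) -> caps B=0 W=0
Move 3: B@(2,2) -> caps B=0 W=0
Move 4: W@(0,2) -> caps B=0 W=0
Move 5: B@(2,1) -> caps B=0 W=0
Move 6: W@(3,2) -> caps B=0 W=0
Move 7: B@(3,1) -> caps B=1 W=0
Move 8: W@(0,1) -> caps B=1 W=0
Move 9: B@(3,0) -> caps B=1 W=0
Move 10: W@(1,0) -> caps B=1 W=0
Move 11: B@(1,1) -> caps B=1 W=0
Move 12: W@(2,0) -> caps B=1 W=0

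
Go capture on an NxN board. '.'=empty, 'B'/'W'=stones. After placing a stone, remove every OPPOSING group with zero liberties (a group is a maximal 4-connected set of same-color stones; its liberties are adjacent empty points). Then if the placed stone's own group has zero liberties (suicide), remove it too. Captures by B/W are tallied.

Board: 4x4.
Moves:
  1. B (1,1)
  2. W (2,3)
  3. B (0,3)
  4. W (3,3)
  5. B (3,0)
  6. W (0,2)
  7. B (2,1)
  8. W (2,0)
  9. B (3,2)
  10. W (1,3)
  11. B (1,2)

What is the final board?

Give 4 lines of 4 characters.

Answer: ..W.
.BBW
WB.W
B.BW

Derivation:
Move 1: B@(1,1) -> caps B=0 W=0
Move 2: W@(2,3) -> caps B=0 W=0
Move 3: B@(0,3) -> caps B=0 W=0
Move 4: W@(3,3) -> caps B=0 W=0
Move 5: B@(3,0) -> caps B=0 W=0
Move 6: W@(0,2) -> caps B=0 W=0
Move 7: B@(2,1) -> caps B=0 W=0
Move 8: W@(2,0) -> caps B=0 W=0
Move 9: B@(3,2) -> caps B=0 W=0
Move 10: W@(1,3) -> caps B=0 W=1
Move 11: B@(1,2) -> caps B=0 W=1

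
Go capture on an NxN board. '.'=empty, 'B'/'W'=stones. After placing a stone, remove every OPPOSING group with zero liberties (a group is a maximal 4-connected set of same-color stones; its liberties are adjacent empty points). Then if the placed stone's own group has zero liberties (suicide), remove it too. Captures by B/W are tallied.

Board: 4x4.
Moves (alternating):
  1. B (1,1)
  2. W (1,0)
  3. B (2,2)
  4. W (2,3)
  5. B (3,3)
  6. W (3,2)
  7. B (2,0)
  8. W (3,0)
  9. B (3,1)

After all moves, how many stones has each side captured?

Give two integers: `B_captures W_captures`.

Answer: 1 1

Derivation:
Move 1: B@(1,1) -> caps B=0 W=0
Move 2: W@(1,0) -> caps B=0 W=0
Move 3: B@(2,2) -> caps B=0 W=0
Move 4: W@(2,3) -> caps B=0 W=0
Move 5: B@(3,3) -> caps B=0 W=0
Move 6: W@(3,2) -> caps B=0 W=1
Move 7: B@(2,0) -> caps B=0 W=1
Move 8: W@(3,0) -> caps B=0 W=1
Move 9: B@(3,1) -> caps B=1 W=1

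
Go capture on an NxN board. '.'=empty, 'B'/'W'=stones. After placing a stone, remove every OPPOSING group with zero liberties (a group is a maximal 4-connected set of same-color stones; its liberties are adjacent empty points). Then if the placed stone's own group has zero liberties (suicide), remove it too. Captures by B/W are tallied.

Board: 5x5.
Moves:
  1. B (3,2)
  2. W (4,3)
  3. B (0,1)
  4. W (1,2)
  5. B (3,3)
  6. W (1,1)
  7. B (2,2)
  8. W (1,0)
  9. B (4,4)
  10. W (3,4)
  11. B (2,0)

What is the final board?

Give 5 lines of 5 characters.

Answer: .B...
WWW..
B.B..
..BBW
...W.

Derivation:
Move 1: B@(3,2) -> caps B=0 W=0
Move 2: W@(4,3) -> caps B=0 W=0
Move 3: B@(0,1) -> caps B=0 W=0
Move 4: W@(1,2) -> caps B=0 W=0
Move 5: B@(3,3) -> caps B=0 W=0
Move 6: W@(1,1) -> caps B=0 W=0
Move 7: B@(2,2) -> caps B=0 W=0
Move 8: W@(1,0) -> caps B=0 W=0
Move 9: B@(4,4) -> caps B=0 W=0
Move 10: W@(3,4) -> caps B=0 W=1
Move 11: B@(2,0) -> caps B=0 W=1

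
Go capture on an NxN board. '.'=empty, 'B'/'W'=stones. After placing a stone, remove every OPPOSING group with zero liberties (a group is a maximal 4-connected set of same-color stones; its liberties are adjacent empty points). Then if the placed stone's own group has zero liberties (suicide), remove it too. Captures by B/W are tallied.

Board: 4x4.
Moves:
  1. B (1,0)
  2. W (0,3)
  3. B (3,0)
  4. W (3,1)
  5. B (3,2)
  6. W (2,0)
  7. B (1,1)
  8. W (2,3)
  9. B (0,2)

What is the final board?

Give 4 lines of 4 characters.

Move 1: B@(1,0) -> caps B=0 W=0
Move 2: W@(0,3) -> caps B=0 W=0
Move 3: B@(3,0) -> caps B=0 W=0
Move 4: W@(3,1) -> caps B=0 W=0
Move 5: B@(3,2) -> caps B=0 W=0
Move 6: W@(2,0) -> caps B=0 W=1
Move 7: B@(1,1) -> caps B=0 W=1
Move 8: W@(2,3) -> caps B=0 W=1
Move 9: B@(0,2) -> caps B=0 W=1

Answer: ..BW
BB..
W..W
.WB.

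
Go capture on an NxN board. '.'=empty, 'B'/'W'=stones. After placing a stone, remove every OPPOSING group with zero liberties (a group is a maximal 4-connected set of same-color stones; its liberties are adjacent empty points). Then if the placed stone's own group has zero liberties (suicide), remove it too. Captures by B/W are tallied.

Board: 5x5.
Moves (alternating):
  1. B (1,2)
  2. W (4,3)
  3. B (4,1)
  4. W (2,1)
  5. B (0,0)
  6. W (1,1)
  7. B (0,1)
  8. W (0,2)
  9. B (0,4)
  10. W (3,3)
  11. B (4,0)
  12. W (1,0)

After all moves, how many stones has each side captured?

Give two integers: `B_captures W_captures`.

Answer: 0 2

Derivation:
Move 1: B@(1,2) -> caps B=0 W=0
Move 2: W@(4,3) -> caps B=0 W=0
Move 3: B@(4,1) -> caps B=0 W=0
Move 4: W@(2,1) -> caps B=0 W=0
Move 5: B@(0,0) -> caps B=0 W=0
Move 6: W@(1,1) -> caps B=0 W=0
Move 7: B@(0,1) -> caps B=0 W=0
Move 8: W@(0,2) -> caps B=0 W=0
Move 9: B@(0,4) -> caps B=0 W=0
Move 10: W@(3,3) -> caps B=0 W=0
Move 11: B@(4,0) -> caps B=0 W=0
Move 12: W@(1,0) -> caps B=0 W=2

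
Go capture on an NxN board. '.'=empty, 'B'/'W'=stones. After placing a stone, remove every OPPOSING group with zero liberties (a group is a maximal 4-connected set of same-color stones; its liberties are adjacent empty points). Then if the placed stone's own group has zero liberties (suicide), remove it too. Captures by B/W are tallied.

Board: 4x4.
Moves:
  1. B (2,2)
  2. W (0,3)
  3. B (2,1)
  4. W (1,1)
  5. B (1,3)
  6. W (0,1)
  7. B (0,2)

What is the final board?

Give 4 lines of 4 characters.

Answer: .WB.
.W.B
.BB.
....

Derivation:
Move 1: B@(2,2) -> caps B=0 W=0
Move 2: W@(0,3) -> caps B=0 W=0
Move 3: B@(2,1) -> caps B=0 W=0
Move 4: W@(1,1) -> caps B=0 W=0
Move 5: B@(1,3) -> caps B=0 W=0
Move 6: W@(0,1) -> caps B=0 W=0
Move 7: B@(0,2) -> caps B=1 W=0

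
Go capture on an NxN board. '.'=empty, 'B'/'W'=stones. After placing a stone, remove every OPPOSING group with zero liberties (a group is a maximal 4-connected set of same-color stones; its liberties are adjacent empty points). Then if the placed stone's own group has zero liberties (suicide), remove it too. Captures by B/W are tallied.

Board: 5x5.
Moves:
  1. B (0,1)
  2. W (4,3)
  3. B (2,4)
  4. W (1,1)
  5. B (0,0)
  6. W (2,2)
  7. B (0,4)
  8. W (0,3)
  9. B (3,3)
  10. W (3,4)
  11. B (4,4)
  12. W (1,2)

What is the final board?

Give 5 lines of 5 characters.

Answer: BB.WB
.WW..
..W.B
...B.
...WB

Derivation:
Move 1: B@(0,1) -> caps B=0 W=0
Move 2: W@(4,3) -> caps B=0 W=0
Move 3: B@(2,4) -> caps B=0 W=0
Move 4: W@(1,1) -> caps B=0 W=0
Move 5: B@(0,0) -> caps B=0 W=0
Move 6: W@(2,2) -> caps B=0 W=0
Move 7: B@(0,4) -> caps B=0 W=0
Move 8: W@(0,3) -> caps B=0 W=0
Move 9: B@(3,3) -> caps B=0 W=0
Move 10: W@(3,4) -> caps B=0 W=0
Move 11: B@(4,4) -> caps B=1 W=0
Move 12: W@(1,2) -> caps B=1 W=0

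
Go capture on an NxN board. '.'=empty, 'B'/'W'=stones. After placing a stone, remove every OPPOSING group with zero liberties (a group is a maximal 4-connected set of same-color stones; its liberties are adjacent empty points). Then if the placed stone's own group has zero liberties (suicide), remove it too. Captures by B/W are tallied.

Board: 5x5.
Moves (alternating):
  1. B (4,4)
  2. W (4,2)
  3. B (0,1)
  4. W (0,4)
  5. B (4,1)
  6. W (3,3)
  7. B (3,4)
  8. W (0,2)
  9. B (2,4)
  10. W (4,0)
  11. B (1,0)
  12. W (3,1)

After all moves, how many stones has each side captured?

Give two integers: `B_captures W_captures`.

Move 1: B@(4,4) -> caps B=0 W=0
Move 2: W@(4,2) -> caps B=0 W=0
Move 3: B@(0,1) -> caps B=0 W=0
Move 4: W@(0,4) -> caps B=0 W=0
Move 5: B@(4,1) -> caps B=0 W=0
Move 6: W@(3,3) -> caps B=0 W=0
Move 7: B@(3,4) -> caps B=0 W=0
Move 8: W@(0,2) -> caps B=0 W=0
Move 9: B@(2,4) -> caps B=0 W=0
Move 10: W@(4,0) -> caps B=0 W=0
Move 11: B@(1,0) -> caps B=0 W=0
Move 12: W@(3,1) -> caps B=0 W=1

Answer: 0 1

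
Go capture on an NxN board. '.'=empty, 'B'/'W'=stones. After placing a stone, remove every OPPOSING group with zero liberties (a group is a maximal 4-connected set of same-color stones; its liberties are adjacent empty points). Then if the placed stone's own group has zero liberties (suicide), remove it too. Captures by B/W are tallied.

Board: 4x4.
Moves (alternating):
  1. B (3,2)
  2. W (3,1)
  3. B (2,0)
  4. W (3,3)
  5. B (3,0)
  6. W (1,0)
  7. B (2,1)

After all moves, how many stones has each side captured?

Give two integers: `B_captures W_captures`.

Move 1: B@(3,2) -> caps B=0 W=0
Move 2: W@(3,1) -> caps B=0 W=0
Move 3: B@(2,0) -> caps B=0 W=0
Move 4: W@(3,3) -> caps B=0 W=0
Move 5: B@(3,0) -> caps B=0 W=0
Move 6: W@(1,0) -> caps B=0 W=0
Move 7: B@(2,1) -> caps B=1 W=0

Answer: 1 0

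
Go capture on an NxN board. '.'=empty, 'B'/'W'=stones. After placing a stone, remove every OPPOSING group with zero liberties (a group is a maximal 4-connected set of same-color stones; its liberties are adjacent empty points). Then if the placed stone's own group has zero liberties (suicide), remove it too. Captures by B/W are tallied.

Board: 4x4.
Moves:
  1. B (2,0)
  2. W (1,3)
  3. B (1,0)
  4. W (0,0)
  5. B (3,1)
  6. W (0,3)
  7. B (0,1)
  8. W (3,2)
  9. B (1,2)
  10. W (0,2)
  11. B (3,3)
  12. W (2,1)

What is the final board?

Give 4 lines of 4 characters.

Move 1: B@(2,0) -> caps B=0 W=0
Move 2: W@(1,3) -> caps B=0 W=0
Move 3: B@(1,0) -> caps B=0 W=0
Move 4: W@(0,0) -> caps B=0 W=0
Move 5: B@(3,1) -> caps B=0 W=0
Move 6: W@(0,3) -> caps B=0 W=0
Move 7: B@(0,1) -> caps B=1 W=0
Move 8: W@(3,2) -> caps B=1 W=0
Move 9: B@(1,2) -> caps B=1 W=0
Move 10: W@(0,2) -> caps B=1 W=0
Move 11: B@(3,3) -> caps B=1 W=0
Move 12: W@(2,1) -> caps B=1 W=0

Answer: .BWW
B.BW
BW..
.BWB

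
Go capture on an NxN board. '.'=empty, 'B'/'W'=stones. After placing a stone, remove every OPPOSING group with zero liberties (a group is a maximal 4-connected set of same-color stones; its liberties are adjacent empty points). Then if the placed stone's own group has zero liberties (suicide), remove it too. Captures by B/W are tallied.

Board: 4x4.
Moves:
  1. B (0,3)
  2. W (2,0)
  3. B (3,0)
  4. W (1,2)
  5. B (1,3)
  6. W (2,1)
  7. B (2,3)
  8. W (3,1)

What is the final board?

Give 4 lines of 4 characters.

Move 1: B@(0,3) -> caps B=0 W=0
Move 2: W@(2,0) -> caps B=0 W=0
Move 3: B@(3,0) -> caps B=0 W=0
Move 4: W@(1,2) -> caps B=0 W=0
Move 5: B@(1,3) -> caps B=0 W=0
Move 6: W@(2,1) -> caps B=0 W=0
Move 7: B@(2,3) -> caps B=0 W=0
Move 8: W@(3,1) -> caps B=0 W=1

Answer: ...B
..WB
WW.B
.W..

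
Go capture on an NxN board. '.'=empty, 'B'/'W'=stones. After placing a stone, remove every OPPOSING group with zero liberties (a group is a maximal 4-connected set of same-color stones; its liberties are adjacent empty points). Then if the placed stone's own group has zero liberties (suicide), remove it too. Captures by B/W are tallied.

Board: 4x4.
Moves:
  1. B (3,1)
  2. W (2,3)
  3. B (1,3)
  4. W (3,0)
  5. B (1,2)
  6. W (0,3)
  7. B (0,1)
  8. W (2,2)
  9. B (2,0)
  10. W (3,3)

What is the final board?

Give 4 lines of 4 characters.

Answer: .B.W
..BB
B.WW
.B.W

Derivation:
Move 1: B@(3,1) -> caps B=0 W=0
Move 2: W@(2,3) -> caps B=0 W=0
Move 3: B@(1,3) -> caps B=0 W=0
Move 4: W@(3,0) -> caps B=0 W=0
Move 5: B@(1,2) -> caps B=0 W=0
Move 6: W@(0,3) -> caps B=0 W=0
Move 7: B@(0,1) -> caps B=0 W=0
Move 8: W@(2,2) -> caps B=0 W=0
Move 9: B@(2,0) -> caps B=1 W=0
Move 10: W@(3,3) -> caps B=1 W=0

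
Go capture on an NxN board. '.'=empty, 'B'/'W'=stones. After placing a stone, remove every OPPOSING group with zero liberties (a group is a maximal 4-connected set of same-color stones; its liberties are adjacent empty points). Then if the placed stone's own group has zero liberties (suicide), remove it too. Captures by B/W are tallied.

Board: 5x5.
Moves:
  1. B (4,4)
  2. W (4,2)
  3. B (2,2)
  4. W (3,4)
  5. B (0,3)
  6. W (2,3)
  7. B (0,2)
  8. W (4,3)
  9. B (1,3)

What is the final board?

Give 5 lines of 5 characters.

Move 1: B@(4,4) -> caps B=0 W=0
Move 2: W@(4,2) -> caps B=0 W=0
Move 3: B@(2,2) -> caps B=0 W=0
Move 4: W@(3,4) -> caps B=0 W=0
Move 5: B@(0,3) -> caps B=0 W=0
Move 6: W@(2,3) -> caps B=0 W=0
Move 7: B@(0,2) -> caps B=0 W=0
Move 8: W@(4,3) -> caps B=0 W=1
Move 9: B@(1,3) -> caps B=0 W=1

Answer: ..BB.
...B.
..BW.
....W
..WW.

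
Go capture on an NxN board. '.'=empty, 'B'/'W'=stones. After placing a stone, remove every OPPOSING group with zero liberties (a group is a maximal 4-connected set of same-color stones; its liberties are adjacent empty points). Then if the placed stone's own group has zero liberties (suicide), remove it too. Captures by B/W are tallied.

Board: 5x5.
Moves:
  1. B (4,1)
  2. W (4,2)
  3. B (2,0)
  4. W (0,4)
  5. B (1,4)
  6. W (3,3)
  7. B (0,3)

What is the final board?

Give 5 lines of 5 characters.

Move 1: B@(4,1) -> caps B=0 W=0
Move 2: W@(4,2) -> caps B=0 W=0
Move 3: B@(2,0) -> caps B=0 W=0
Move 4: W@(0,4) -> caps B=0 W=0
Move 5: B@(1,4) -> caps B=0 W=0
Move 6: W@(3,3) -> caps B=0 W=0
Move 7: B@(0,3) -> caps B=1 W=0

Answer: ...B.
....B
B....
...W.
.BW..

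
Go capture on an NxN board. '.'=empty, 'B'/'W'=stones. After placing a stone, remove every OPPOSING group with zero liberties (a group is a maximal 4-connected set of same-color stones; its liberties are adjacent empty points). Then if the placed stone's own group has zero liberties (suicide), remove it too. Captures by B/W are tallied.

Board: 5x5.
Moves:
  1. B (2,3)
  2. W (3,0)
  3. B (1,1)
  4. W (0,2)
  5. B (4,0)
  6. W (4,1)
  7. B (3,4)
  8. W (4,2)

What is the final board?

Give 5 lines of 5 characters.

Answer: ..W..
.B...
...B.
W...B
.WW..

Derivation:
Move 1: B@(2,3) -> caps B=0 W=0
Move 2: W@(3,0) -> caps B=0 W=0
Move 3: B@(1,1) -> caps B=0 W=0
Move 4: W@(0,2) -> caps B=0 W=0
Move 5: B@(4,0) -> caps B=0 W=0
Move 6: W@(4,1) -> caps B=0 W=1
Move 7: B@(3,4) -> caps B=0 W=1
Move 8: W@(4,2) -> caps B=0 W=1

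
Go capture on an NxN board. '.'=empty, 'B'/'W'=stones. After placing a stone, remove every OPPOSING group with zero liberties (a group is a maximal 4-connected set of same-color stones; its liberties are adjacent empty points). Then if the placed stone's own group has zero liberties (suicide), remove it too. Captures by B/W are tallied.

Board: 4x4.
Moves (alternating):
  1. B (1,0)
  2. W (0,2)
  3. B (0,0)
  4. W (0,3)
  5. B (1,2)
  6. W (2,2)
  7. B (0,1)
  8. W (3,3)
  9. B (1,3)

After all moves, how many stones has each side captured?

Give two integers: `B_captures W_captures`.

Answer: 2 0

Derivation:
Move 1: B@(1,0) -> caps B=0 W=0
Move 2: W@(0,2) -> caps B=0 W=0
Move 3: B@(0,0) -> caps B=0 W=0
Move 4: W@(0,3) -> caps B=0 W=0
Move 5: B@(1,2) -> caps B=0 W=0
Move 6: W@(2,2) -> caps B=0 W=0
Move 7: B@(0,1) -> caps B=0 W=0
Move 8: W@(3,3) -> caps B=0 W=0
Move 9: B@(1,3) -> caps B=2 W=0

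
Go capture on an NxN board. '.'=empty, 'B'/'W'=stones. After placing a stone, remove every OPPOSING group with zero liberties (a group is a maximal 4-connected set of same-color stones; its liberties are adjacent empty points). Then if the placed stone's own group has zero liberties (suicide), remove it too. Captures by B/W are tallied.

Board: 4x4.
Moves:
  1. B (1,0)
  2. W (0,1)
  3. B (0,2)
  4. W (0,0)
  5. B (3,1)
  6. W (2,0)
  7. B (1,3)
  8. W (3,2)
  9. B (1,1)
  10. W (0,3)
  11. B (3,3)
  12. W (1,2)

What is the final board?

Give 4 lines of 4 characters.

Move 1: B@(1,0) -> caps B=0 W=0
Move 2: W@(0,1) -> caps B=0 W=0
Move 3: B@(0,2) -> caps B=0 W=0
Move 4: W@(0,0) -> caps B=0 W=0
Move 5: B@(3,1) -> caps B=0 W=0
Move 6: W@(2,0) -> caps B=0 W=0
Move 7: B@(1,3) -> caps B=0 W=0
Move 8: W@(3,2) -> caps B=0 W=0
Move 9: B@(1,1) -> caps B=2 W=0
Move 10: W@(0,3) -> caps B=2 W=0
Move 11: B@(3,3) -> caps B=2 W=0
Move 12: W@(1,2) -> caps B=2 W=0

Answer: ..B.
BBWB
W...
.BWB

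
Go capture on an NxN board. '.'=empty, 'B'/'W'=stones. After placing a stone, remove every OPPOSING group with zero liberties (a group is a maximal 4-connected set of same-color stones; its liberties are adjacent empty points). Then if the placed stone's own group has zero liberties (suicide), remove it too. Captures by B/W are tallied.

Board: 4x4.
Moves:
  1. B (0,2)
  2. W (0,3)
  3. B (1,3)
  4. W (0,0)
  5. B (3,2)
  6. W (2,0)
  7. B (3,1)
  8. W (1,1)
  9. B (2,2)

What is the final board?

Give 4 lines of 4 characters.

Answer: W.B.
.W.B
W.B.
.BB.

Derivation:
Move 1: B@(0,2) -> caps B=0 W=0
Move 2: W@(0,3) -> caps B=0 W=0
Move 3: B@(1,3) -> caps B=1 W=0
Move 4: W@(0,0) -> caps B=1 W=0
Move 5: B@(3,2) -> caps B=1 W=0
Move 6: W@(2,0) -> caps B=1 W=0
Move 7: B@(3,1) -> caps B=1 W=0
Move 8: W@(1,1) -> caps B=1 W=0
Move 9: B@(2,2) -> caps B=1 W=0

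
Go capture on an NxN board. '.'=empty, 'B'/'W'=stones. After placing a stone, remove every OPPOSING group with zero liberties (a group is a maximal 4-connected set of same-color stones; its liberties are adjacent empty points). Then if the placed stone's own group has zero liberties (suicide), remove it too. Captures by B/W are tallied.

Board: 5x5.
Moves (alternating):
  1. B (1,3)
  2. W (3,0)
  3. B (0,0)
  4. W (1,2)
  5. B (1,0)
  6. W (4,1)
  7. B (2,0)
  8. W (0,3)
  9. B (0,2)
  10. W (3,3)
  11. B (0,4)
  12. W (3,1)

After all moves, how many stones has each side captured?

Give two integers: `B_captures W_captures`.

Answer: 1 0

Derivation:
Move 1: B@(1,3) -> caps B=0 W=0
Move 2: W@(3,0) -> caps B=0 W=0
Move 3: B@(0,0) -> caps B=0 W=0
Move 4: W@(1,2) -> caps B=0 W=0
Move 5: B@(1,0) -> caps B=0 W=0
Move 6: W@(4,1) -> caps B=0 W=0
Move 7: B@(2,0) -> caps B=0 W=0
Move 8: W@(0,3) -> caps B=0 W=0
Move 9: B@(0,2) -> caps B=0 W=0
Move 10: W@(3,3) -> caps B=0 W=0
Move 11: B@(0,4) -> caps B=1 W=0
Move 12: W@(3,1) -> caps B=1 W=0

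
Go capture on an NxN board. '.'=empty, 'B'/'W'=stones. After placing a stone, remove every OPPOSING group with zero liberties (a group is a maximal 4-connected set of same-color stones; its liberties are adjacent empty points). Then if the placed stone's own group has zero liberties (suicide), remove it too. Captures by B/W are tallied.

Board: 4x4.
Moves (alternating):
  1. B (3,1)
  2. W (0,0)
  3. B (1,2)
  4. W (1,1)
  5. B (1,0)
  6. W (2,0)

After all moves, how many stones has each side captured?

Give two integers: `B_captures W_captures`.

Answer: 0 1

Derivation:
Move 1: B@(3,1) -> caps B=0 W=0
Move 2: W@(0,0) -> caps B=0 W=0
Move 3: B@(1,2) -> caps B=0 W=0
Move 4: W@(1,1) -> caps B=0 W=0
Move 5: B@(1,0) -> caps B=0 W=0
Move 6: W@(2,0) -> caps B=0 W=1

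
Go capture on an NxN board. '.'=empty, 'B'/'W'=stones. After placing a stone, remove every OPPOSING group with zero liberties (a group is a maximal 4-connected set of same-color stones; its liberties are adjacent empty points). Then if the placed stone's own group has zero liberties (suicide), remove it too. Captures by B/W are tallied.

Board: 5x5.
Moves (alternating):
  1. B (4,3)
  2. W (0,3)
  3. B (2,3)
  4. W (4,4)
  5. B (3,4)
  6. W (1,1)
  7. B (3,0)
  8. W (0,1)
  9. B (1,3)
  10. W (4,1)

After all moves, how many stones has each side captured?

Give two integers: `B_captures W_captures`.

Move 1: B@(4,3) -> caps B=0 W=0
Move 2: W@(0,3) -> caps B=0 W=0
Move 3: B@(2,3) -> caps B=0 W=0
Move 4: W@(4,4) -> caps B=0 W=0
Move 5: B@(3,4) -> caps B=1 W=0
Move 6: W@(1,1) -> caps B=1 W=0
Move 7: B@(3,0) -> caps B=1 W=0
Move 8: W@(0,1) -> caps B=1 W=0
Move 9: B@(1,3) -> caps B=1 W=0
Move 10: W@(4,1) -> caps B=1 W=0

Answer: 1 0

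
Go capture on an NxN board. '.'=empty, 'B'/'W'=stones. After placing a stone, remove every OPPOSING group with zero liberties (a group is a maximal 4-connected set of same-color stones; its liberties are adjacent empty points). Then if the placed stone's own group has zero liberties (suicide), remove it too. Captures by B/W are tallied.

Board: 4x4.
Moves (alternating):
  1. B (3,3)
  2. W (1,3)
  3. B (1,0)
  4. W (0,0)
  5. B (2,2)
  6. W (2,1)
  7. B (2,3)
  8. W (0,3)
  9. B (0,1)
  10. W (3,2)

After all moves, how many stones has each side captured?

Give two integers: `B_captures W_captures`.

Answer: 1 0

Derivation:
Move 1: B@(3,3) -> caps B=0 W=0
Move 2: W@(1,3) -> caps B=0 W=0
Move 3: B@(1,0) -> caps B=0 W=0
Move 4: W@(0,0) -> caps B=0 W=0
Move 5: B@(2,2) -> caps B=0 W=0
Move 6: W@(2,1) -> caps B=0 W=0
Move 7: B@(2,3) -> caps B=0 W=0
Move 8: W@(0,3) -> caps B=0 W=0
Move 9: B@(0,1) -> caps B=1 W=0
Move 10: W@(3,2) -> caps B=1 W=0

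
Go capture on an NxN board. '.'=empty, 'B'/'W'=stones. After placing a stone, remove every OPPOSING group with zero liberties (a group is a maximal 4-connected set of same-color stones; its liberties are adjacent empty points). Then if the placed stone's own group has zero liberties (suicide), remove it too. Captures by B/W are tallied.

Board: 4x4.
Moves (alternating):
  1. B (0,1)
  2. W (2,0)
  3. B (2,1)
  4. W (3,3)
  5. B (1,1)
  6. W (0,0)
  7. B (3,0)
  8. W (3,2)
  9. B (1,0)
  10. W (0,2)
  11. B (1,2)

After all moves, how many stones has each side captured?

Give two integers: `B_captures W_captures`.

Answer: 2 0

Derivation:
Move 1: B@(0,1) -> caps B=0 W=0
Move 2: W@(2,0) -> caps B=0 W=0
Move 3: B@(2,1) -> caps B=0 W=0
Move 4: W@(3,3) -> caps B=0 W=0
Move 5: B@(1,1) -> caps B=0 W=0
Move 6: W@(0,0) -> caps B=0 W=0
Move 7: B@(3,0) -> caps B=0 W=0
Move 8: W@(3,2) -> caps B=0 W=0
Move 9: B@(1,0) -> caps B=2 W=0
Move 10: W@(0,2) -> caps B=2 W=0
Move 11: B@(1,2) -> caps B=2 W=0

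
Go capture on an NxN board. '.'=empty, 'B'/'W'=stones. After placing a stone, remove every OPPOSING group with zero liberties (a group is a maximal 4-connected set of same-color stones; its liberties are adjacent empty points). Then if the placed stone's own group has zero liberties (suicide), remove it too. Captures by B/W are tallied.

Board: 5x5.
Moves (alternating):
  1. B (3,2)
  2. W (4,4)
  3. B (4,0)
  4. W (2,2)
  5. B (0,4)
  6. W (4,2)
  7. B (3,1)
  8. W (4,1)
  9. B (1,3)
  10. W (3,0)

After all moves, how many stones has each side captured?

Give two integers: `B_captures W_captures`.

Move 1: B@(3,2) -> caps B=0 W=0
Move 2: W@(4,4) -> caps B=0 W=0
Move 3: B@(4,0) -> caps B=0 W=0
Move 4: W@(2,2) -> caps B=0 W=0
Move 5: B@(0,4) -> caps B=0 W=0
Move 6: W@(4,2) -> caps B=0 W=0
Move 7: B@(3,1) -> caps B=0 W=0
Move 8: W@(4,1) -> caps B=0 W=0
Move 9: B@(1,3) -> caps B=0 W=0
Move 10: W@(3,0) -> caps B=0 W=1

Answer: 0 1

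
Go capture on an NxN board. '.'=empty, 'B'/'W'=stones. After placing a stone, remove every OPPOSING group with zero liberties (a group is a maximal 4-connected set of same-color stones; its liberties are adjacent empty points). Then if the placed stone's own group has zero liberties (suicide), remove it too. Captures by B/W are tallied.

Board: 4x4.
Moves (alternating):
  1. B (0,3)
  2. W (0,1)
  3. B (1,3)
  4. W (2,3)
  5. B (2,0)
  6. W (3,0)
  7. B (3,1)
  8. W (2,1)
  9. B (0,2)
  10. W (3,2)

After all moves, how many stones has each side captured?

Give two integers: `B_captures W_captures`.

Move 1: B@(0,3) -> caps B=0 W=0
Move 2: W@(0,1) -> caps B=0 W=0
Move 3: B@(1,3) -> caps B=0 W=0
Move 4: W@(2,3) -> caps B=0 W=0
Move 5: B@(2,0) -> caps B=0 W=0
Move 6: W@(3,0) -> caps B=0 W=0
Move 7: B@(3,1) -> caps B=1 W=0
Move 8: W@(2,1) -> caps B=1 W=0
Move 9: B@(0,2) -> caps B=1 W=0
Move 10: W@(3,2) -> caps B=1 W=0

Answer: 1 0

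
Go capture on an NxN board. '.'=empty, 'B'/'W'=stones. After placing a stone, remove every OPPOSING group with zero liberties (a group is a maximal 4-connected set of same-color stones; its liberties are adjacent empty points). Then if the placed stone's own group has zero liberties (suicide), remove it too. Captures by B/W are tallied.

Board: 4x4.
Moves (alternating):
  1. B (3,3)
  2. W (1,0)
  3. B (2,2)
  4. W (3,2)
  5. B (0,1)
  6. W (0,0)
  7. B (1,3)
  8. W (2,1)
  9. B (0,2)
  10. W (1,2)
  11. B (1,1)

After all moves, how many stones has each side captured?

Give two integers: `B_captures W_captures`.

Answer: 1 0

Derivation:
Move 1: B@(3,3) -> caps B=0 W=0
Move 2: W@(1,0) -> caps B=0 W=0
Move 3: B@(2,2) -> caps B=0 W=0
Move 4: W@(3,2) -> caps B=0 W=0
Move 5: B@(0,1) -> caps B=0 W=0
Move 6: W@(0,0) -> caps B=0 W=0
Move 7: B@(1,3) -> caps B=0 W=0
Move 8: W@(2,1) -> caps B=0 W=0
Move 9: B@(0,2) -> caps B=0 W=0
Move 10: W@(1,2) -> caps B=0 W=0
Move 11: B@(1,1) -> caps B=1 W=0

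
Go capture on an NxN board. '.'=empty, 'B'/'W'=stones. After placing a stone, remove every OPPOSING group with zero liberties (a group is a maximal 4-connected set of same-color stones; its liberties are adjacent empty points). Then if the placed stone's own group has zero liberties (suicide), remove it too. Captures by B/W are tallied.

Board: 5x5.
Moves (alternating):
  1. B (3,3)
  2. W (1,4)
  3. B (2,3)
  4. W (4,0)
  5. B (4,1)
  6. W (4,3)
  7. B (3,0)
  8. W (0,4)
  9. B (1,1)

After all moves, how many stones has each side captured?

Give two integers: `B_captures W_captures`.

Move 1: B@(3,3) -> caps B=0 W=0
Move 2: W@(1,4) -> caps B=0 W=0
Move 3: B@(2,3) -> caps B=0 W=0
Move 4: W@(4,0) -> caps B=0 W=0
Move 5: B@(4,1) -> caps B=0 W=0
Move 6: W@(4,3) -> caps B=0 W=0
Move 7: B@(3,0) -> caps B=1 W=0
Move 8: W@(0,4) -> caps B=1 W=0
Move 9: B@(1,1) -> caps B=1 W=0

Answer: 1 0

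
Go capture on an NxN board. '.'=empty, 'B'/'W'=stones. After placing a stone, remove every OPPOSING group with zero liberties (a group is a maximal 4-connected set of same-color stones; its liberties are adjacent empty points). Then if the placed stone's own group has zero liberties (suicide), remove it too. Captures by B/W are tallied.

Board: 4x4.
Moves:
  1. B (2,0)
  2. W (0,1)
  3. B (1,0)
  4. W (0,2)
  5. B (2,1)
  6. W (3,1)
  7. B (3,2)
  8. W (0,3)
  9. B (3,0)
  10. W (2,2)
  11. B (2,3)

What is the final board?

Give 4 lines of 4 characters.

Move 1: B@(2,0) -> caps B=0 W=0
Move 2: W@(0,1) -> caps B=0 W=0
Move 3: B@(1,0) -> caps B=0 W=0
Move 4: W@(0,2) -> caps B=0 W=0
Move 5: B@(2,1) -> caps B=0 W=0
Move 6: W@(3,1) -> caps B=0 W=0
Move 7: B@(3,2) -> caps B=0 W=0
Move 8: W@(0,3) -> caps B=0 W=0
Move 9: B@(3,0) -> caps B=1 W=0
Move 10: W@(2,2) -> caps B=1 W=0
Move 11: B@(2,3) -> caps B=1 W=0

Answer: .WWW
B...
BBWB
B.B.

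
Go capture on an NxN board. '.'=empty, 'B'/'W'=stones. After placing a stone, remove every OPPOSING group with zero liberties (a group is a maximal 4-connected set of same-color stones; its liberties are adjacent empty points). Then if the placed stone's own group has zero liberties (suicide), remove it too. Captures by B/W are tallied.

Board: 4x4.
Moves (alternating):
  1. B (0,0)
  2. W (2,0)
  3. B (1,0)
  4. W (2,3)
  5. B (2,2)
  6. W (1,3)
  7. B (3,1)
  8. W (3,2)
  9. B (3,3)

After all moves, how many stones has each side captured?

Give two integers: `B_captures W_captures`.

Answer: 1 0

Derivation:
Move 1: B@(0,0) -> caps B=0 W=0
Move 2: W@(2,0) -> caps B=0 W=0
Move 3: B@(1,0) -> caps B=0 W=0
Move 4: W@(2,3) -> caps B=0 W=0
Move 5: B@(2,2) -> caps B=0 W=0
Move 6: W@(1,3) -> caps B=0 W=0
Move 7: B@(3,1) -> caps B=0 W=0
Move 8: W@(3,2) -> caps B=0 W=0
Move 9: B@(3,3) -> caps B=1 W=0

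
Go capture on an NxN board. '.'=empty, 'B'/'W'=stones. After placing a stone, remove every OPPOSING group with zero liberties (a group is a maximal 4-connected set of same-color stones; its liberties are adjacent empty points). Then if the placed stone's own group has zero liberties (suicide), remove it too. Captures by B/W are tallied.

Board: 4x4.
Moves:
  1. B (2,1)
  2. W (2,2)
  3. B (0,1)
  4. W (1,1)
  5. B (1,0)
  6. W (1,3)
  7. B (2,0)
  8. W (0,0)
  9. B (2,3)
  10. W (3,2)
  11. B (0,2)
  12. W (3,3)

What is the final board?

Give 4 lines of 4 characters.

Move 1: B@(2,1) -> caps B=0 W=0
Move 2: W@(2,2) -> caps B=0 W=0
Move 3: B@(0,1) -> caps B=0 W=0
Move 4: W@(1,1) -> caps B=0 W=0
Move 5: B@(1,0) -> caps B=0 W=0
Move 6: W@(1,3) -> caps B=0 W=0
Move 7: B@(2,0) -> caps B=0 W=0
Move 8: W@(0,0) -> caps B=0 W=0
Move 9: B@(2,3) -> caps B=0 W=0
Move 10: W@(3,2) -> caps B=0 W=0
Move 11: B@(0,2) -> caps B=0 W=0
Move 12: W@(3,3) -> caps B=0 W=1

Answer: .BB.
BW.W
BBW.
..WW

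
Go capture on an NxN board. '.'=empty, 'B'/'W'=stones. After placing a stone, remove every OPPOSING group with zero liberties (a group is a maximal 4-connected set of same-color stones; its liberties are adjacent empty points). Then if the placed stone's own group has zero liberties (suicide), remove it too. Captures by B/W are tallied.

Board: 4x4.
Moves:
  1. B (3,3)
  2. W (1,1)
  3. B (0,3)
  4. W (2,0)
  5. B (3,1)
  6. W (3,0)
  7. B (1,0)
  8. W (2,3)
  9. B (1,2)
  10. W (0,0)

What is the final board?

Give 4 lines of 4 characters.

Move 1: B@(3,3) -> caps B=0 W=0
Move 2: W@(1,1) -> caps B=0 W=0
Move 3: B@(0,3) -> caps B=0 W=0
Move 4: W@(2,0) -> caps B=0 W=0
Move 5: B@(3,1) -> caps B=0 W=0
Move 6: W@(3,0) -> caps B=0 W=0
Move 7: B@(1,0) -> caps B=0 W=0
Move 8: W@(2,3) -> caps B=0 W=0
Move 9: B@(1,2) -> caps B=0 W=0
Move 10: W@(0,0) -> caps B=0 W=1

Answer: W..B
.WB.
W..W
WB.B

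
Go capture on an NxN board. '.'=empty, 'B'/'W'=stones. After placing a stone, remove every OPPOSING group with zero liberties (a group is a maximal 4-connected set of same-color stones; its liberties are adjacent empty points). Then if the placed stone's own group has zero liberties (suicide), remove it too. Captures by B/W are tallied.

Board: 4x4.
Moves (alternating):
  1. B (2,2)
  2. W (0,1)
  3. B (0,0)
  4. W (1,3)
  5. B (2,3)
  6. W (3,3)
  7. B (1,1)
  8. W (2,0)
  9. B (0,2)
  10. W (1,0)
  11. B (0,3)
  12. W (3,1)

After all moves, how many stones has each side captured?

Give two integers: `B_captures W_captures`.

Move 1: B@(2,2) -> caps B=0 W=0
Move 2: W@(0,1) -> caps B=0 W=0
Move 3: B@(0,0) -> caps B=0 W=0
Move 4: W@(1,3) -> caps B=0 W=0
Move 5: B@(2,3) -> caps B=0 W=0
Move 6: W@(3,3) -> caps B=0 W=0
Move 7: B@(1,1) -> caps B=0 W=0
Move 8: W@(2,0) -> caps B=0 W=0
Move 9: B@(0,2) -> caps B=1 W=0
Move 10: W@(1,0) -> caps B=1 W=0
Move 11: B@(0,3) -> caps B=1 W=0
Move 12: W@(3,1) -> caps B=1 W=0

Answer: 1 0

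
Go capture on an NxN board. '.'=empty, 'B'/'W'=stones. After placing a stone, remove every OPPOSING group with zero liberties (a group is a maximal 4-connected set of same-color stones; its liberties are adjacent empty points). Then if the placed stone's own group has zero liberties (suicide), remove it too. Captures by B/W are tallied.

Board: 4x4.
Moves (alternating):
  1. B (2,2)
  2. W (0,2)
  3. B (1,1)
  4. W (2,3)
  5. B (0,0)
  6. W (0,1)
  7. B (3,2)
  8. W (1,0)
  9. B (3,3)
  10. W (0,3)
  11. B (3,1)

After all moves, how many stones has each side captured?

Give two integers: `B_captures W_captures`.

Answer: 0 1

Derivation:
Move 1: B@(2,2) -> caps B=0 W=0
Move 2: W@(0,2) -> caps B=0 W=0
Move 3: B@(1,1) -> caps B=0 W=0
Move 4: W@(2,3) -> caps B=0 W=0
Move 5: B@(0,0) -> caps B=0 W=0
Move 6: W@(0,1) -> caps B=0 W=0
Move 7: B@(3,2) -> caps B=0 W=0
Move 8: W@(1,0) -> caps B=0 W=1
Move 9: B@(3,3) -> caps B=0 W=1
Move 10: W@(0,3) -> caps B=0 W=1
Move 11: B@(3,1) -> caps B=0 W=1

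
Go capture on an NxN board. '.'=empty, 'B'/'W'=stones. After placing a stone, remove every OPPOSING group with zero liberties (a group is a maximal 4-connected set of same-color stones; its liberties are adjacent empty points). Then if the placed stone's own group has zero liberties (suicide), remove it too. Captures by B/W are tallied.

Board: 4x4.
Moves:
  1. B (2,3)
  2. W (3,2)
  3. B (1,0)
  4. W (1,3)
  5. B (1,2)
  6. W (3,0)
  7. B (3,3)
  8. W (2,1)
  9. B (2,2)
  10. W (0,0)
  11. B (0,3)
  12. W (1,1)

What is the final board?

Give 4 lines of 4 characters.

Answer: W..B
BWB.
.WBB
W.WB

Derivation:
Move 1: B@(2,3) -> caps B=0 W=0
Move 2: W@(3,2) -> caps B=0 W=0
Move 3: B@(1,0) -> caps B=0 W=0
Move 4: W@(1,3) -> caps B=0 W=0
Move 5: B@(1,2) -> caps B=0 W=0
Move 6: W@(3,0) -> caps B=0 W=0
Move 7: B@(3,3) -> caps B=0 W=0
Move 8: W@(2,1) -> caps B=0 W=0
Move 9: B@(2,2) -> caps B=0 W=0
Move 10: W@(0,0) -> caps B=0 W=0
Move 11: B@(0,3) -> caps B=1 W=0
Move 12: W@(1,1) -> caps B=1 W=0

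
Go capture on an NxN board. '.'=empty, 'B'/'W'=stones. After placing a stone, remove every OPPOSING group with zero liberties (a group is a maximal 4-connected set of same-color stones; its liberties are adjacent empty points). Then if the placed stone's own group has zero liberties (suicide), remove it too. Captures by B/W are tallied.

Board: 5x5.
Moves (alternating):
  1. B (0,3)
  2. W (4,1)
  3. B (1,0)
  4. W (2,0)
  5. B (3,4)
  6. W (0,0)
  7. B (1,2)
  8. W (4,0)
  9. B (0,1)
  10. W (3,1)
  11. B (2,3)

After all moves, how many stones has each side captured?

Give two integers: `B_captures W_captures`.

Move 1: B@(0,3) -> caps B=0 W=0
Move 2: W@(4,1) -> caps B=0 W=0
Move 3: B@(1,0) -> caps B=0 W=0
Move 4: W@(2,0) -> caps B=0 W=0
Move 5: B@(3,4) -> caps B=0 W=0
Move 6: W@(0,0) -> caps B=0 W=0
Move 7: B@(1,2) -> caps B=0 W=0
Move 8: W@(4,0) -> caps B=0 W=0
Move 9: B@(0,1) -> caps B=1 W=0
Move 10: W@(3,1) -> caps B=1 W=0
Move 11: B@(2,3) -> caps B=1 W=0

Answer: 1 0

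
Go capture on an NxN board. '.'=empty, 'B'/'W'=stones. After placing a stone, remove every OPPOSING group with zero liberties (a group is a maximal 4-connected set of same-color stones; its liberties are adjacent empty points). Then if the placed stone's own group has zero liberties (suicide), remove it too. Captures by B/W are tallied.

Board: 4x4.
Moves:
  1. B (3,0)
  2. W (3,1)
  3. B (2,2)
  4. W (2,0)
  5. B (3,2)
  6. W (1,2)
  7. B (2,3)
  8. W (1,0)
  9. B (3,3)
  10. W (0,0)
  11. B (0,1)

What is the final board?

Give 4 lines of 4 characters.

Answer: WB..
W.W.
W.BB
.WBB

Derivation:
Move 1: B@(3,0) -> caps B=0 W=0
Move 2: W@(3,1) -> caps B=0 W=0
Move 3: B@(2,2) -> caps B=0 W=0
Move 4: W@(2,0) -> caps B=0 W=1
Move 5: B@(3,2) -> caps B=0 W=1
Move 6: W@(1,2) -> caps B=0 W=1
Move 7: B@(2,3) -> caps B=0 W=1
Move 8: W@(1,0) -> caps B=0 W=1
Move 9: B@(3,3) -> caps B=0 W=1
Move 10: W@(0,0) -> caps B=0 W=1
Move 11: B@(0,1) -> caps B=0 W=1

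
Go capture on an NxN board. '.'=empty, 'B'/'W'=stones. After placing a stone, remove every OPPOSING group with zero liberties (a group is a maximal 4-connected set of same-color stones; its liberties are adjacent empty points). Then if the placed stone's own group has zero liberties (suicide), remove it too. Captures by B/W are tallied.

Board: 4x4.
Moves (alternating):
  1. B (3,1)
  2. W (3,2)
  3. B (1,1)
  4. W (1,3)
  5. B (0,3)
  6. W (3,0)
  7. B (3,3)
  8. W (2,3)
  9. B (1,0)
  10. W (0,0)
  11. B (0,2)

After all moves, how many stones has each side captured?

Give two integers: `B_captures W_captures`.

Answer: 0 1

Derivation:
Move 1: B@(3,1) -> caps B=0 W=0
Move 2: W@(3,2) -> caps B=0 W=0
Move 3: B@(1,1) -> caps B=0 W=0
Move 4: W@(1,3) -> caps B=0 W=0
Move 5: B@(0,3) -> caps B=0 W=0
Move 6: W@(3,0) -> caps B=0 W=0
Move 7: B@(3,3) -> caps B=0 W=0
Move 8: W@(2,3) -> caps B=0 W=1
Move 9: B@(1,0) -> caps B=0 W=1
Move 10: W@(0,0) -> caps B=0 W=1
Move 11: B@(0,2) -> caps B=0 W=1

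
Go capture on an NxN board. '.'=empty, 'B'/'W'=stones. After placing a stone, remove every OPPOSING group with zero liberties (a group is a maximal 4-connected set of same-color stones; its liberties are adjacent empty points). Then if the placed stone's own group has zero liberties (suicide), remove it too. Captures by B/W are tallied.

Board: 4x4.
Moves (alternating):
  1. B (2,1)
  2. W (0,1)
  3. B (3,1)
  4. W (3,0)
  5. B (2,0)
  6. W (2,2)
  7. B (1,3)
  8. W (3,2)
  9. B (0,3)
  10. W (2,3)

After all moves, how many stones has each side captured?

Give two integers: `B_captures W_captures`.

Move 1: B@(2,1) -> caps B=0 W=0
Move 2: W@(0,1) -> caps B=0 W=0
Move 3: B@(3,1) -> caps B=0 W=0
Move 4: W@(3,0) -> caps B=0 W=0
Move 5: B@(2,0) -> caps B=1 W=0
Move 6: W@(2,2) -> caps B=1 W=0
Move 7: B@(1,3) -> caps B=1 W=0
Move 8: W@(3,2) -> caps B=1 W=0
Move 9: B@(0,3) -> caps B=1 W=0
Move 10: W@(2,3) -> caps B=1 W=0

Answer: 1 0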